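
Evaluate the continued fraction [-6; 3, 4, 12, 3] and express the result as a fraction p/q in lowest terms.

Start with 3.
12 + 1/(3/1) = 12 + 1/3 = 37/3
4 + 1/(37/3) = 4 + 3/37 = 151/37
3 + 1/(151/37) = 3 + 37/151 = 490/151
-6 + 1/(490/151) = -6 + 151/490 = -2789/490

-2789/490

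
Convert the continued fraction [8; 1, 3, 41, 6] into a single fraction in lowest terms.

8699/994

Start with 6.
41 + 1/(6/1) = 41 + 1/6 = 247/6
3 + 1/(247/6) = 3 + 6/247 = 747/247
1 + 1/(747/247) = 1 + 247/747 = 994/747
8 + 1/(994/747) = 8 + 747/994 = 8699/994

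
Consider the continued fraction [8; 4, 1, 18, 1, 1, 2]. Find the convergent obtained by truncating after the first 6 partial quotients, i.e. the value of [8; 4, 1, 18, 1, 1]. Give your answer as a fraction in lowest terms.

1583/193

a_0 = 8: 8/1
a_1 = 4: 33/4
a_2 = 1: 41/5
a_3 = 18: 771/94
a_4 = 1: 812/99
a_5 = 1: 1583/193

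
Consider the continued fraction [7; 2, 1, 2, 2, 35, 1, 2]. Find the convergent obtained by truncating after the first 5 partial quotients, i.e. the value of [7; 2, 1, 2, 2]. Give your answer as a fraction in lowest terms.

140/19

Start with 2.
2 + 1/(2/1) = 2 + 1/2 = 5/2
1 + 1/(5/2) = 1 + 2/5 = 7/5
2 + 1/(7/5) = 2 + 5/7 = 19/7
7 + 1/(19/7) = 7 + 7/19 = 140/19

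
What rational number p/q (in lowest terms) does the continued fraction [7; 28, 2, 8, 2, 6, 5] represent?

Start with 5.
6 + 1/(5/1) = 6 + 1/5 = 31/5
2 + 1/(31/5) = 2 + 5/31 = 67/31
8 + 1/(67/31) = 8 + 31/67 = 567/67
2 + 1/(567/67) = 2 + 67/567 = 1201/567
28 + 1/(1201/567) = 28 + 567/1201 = 34195/1201
7 + 1/(34195/1201) = 7 + 1201/34195 = 240566/34195

240566/34195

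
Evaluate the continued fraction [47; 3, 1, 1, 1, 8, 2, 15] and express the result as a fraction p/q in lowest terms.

Start with 15.
2 + 1/(15/1) = 2 + 1/15 = 31/15
8 + 1/(31/15) = 8 + 15/31 = 263/31
1 + 1/(263/31) = 1 + 31/263 = 294/263
1 + 1/(294/263) = 1 + 263/294 = 557/294
1 + 1/(557/294) = 1 + 294/557 = 851/557
3 + 1/(851/557) = 3 + 557/851 = 3110/851
47 + 1/(3110/851) = 47 + 851/3110 = 147021/3110

147021/3110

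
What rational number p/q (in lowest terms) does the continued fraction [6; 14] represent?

Start with 14.
6 + 1/(14/1) = 6 + 1/14 = 85/14

85/14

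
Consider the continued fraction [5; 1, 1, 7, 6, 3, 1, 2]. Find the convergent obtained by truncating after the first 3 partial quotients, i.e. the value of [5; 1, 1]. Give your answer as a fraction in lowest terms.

11/2

a_0 = 5: 5/1
a_1 = 1: 6/1
a_2 = 1: 11/2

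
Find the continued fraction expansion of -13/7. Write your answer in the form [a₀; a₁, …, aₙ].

⌊-13/7⌋ = -2, remainder 1
⌊7/1⌋ = 7, remainder 0

[-2; 7]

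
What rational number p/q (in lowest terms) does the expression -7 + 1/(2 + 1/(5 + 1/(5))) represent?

-373/57

Start with 5.
5 + 1/(5/1) = 5 + 1/5 = 26/5
2 + 1/(26/5) = 2 + 5/26 = 57/26
-7 + 1/(57/26) = -7 + 26/57 = -373/57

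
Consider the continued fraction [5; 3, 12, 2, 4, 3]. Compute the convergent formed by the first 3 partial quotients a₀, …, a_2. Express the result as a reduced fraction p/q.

197/37

Work from the innermost term outward:
Start with 12.
3 + 1/(12/1) = 3 + 1/12 = 37/12
5 + 1/(37/12) = 5 + 12/37 = 197/37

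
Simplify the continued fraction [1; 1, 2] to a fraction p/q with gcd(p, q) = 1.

5/3

Use the convergent recurrence hₖ = aₖ·hₖ₋₁ + hₖ₋₂ (and likewise for the denominators kₖ):
a_0 = 1: 1/1
a_1 = 1: 2/1
a_2 = 2: 5/3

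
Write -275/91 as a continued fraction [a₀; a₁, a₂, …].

[-4; 1, 44, 2]

Run the Euclidean algorithm, recording each quotient:
-275 = -4·91 + 89, so a_0 = -4
91 = 1·89 + 2, so a_1 = 1
89 = 44·2 + 1, so a_2 = 44
2 = 2·1 + 0, so a_3 = 2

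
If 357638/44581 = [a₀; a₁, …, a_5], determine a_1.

Apply division with remainder until the remainder is 0:
357638 = 8·44581 + 990, so a_0 = 8
44581 = 45·990 + 31, so a_1 = 45

45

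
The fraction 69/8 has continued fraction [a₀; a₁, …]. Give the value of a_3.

1

Apply division with remainder until the remainder is 0:
69 ÷ 8 → quotient 8, remainder 5
8 ÷ 5 → quotient 1, remainder 3
5 ÷ 3 → quotient 1, remainder 2
3 ÷ 2 → quotient 1, remainder 1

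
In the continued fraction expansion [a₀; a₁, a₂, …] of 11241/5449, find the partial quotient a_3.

7

Apply division with remainder until the remainder is 0:
11241 = 2·5449 + 343, so a_0 = 2
5449 = 15·343 + 304, so a_1 = 15
343 = 1·304 + 39, so a_2 = 1
304 = 7·39 + 31, so a_3 = 7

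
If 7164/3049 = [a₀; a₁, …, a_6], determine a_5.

Repeatedly divide and take the remainder:
7164 = 2·3049 + 1066, so a_0 = 2
3049 = 2·1066 + 917, so a_1 = 2
1066 = 1·917 + 149, so a_2 = 1
917 = 6·149 + 23, so a_3 = 6
149 = 6·23 + 11, so a_4 = 6
23 = 2·11 + 1, so a_5 = 2

2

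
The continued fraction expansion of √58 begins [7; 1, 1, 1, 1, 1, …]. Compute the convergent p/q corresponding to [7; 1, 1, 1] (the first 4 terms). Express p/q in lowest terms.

23/3

Compute successive convergents:
a_0 = 7: 7/1
a_1 = 1: 8/1
a_2 = 1: 15/2
a_3 = 1: 23/3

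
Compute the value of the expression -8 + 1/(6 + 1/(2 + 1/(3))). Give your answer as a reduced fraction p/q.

Starting at the tail and folding back:
Start with 3.
2 + 1/(3/1) = 2 + 1/3 = 7/3
6 + 1/(7/3) = 6 + 3/7 = 45/7
-8 + 1/(45/7) = -8 + 7/45 = -353/45

-353/45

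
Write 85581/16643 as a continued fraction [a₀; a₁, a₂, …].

[5; 7, 29, 4, 1, 3, 4]

Apply division with remainder until the remainder is 0:
⌊85581/16643⌋ = 5, remainder 2366
⌊16643/2366⌋ = 7, remainder 81
⌊2366/81⌋ = 29, remainder 17
⌊81/17⌋ = 4, remainder 13
⌊17/13⌋ = 1, remainder 4
⌊13/4⌋ = 3, remainder 1
⌊4/1⌋ = 4, remainder 0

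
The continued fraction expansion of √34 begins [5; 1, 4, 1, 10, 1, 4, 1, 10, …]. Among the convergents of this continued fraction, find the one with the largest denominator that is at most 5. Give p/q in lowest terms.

a_0 = 5: 5/1  (≤ bound)
a_1 = 1: 6/1  (≤ bound)
a_2 = 4: 29/5  (≤ bound)
a_3 = 1: 35/6  (> 5, stop)

29/5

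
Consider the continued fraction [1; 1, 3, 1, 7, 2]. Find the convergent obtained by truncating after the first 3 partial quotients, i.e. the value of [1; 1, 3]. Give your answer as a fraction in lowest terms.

7/4

a_0 = 1: 1/1
a_1 = 1: 2/1
a_2 = 3: 7/4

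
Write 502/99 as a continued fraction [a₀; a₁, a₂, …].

⌊502/99⌋ = 5, remainder 7
⌊99/7⌋ = 14, remainder 1
⌊7/1⌋ = 7, remainder 0

[5; 14, 7]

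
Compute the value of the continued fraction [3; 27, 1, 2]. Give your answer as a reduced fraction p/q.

252/83

Start with 2.
1 + 1/(2/1) = 1 + 1/2 = 3/2
27 + 1/(3/2) = 27 + 2/3 = 83/3
3 + 1/(83/3) = 3 + 3/83 = 252/83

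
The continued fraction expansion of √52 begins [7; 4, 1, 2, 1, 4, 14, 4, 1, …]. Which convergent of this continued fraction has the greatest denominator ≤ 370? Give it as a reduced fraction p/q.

649/90

a_0 = 7: 7/1  (≤ bound)
a_1 = 4: 29/4  (≤ bound)
a_2 = 1: 36/5  (≤ bound)
a_3 = 2: 101/14  (≤ bound)
a_4 = 1: 137/19  (≤ bound)
a_5 = 4: 649/90  (≤ bound)
a_6 = 14: 9223/1279  (> 370, stop)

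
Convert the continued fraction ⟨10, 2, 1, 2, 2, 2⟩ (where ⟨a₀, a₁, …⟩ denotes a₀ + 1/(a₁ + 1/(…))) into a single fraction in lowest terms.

477/46

a_0 = 10: 10/1
a_1 = 2: 21/2
a_2 = 1: 31/3
a_3 = 2: 83/8
a_4 = 2: 197/19
a_5 = 2: 477/46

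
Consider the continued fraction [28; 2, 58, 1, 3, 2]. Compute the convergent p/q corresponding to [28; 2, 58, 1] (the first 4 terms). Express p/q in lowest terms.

3391/119

a_0 = 28: 28/1
a_1 = 2: 57/2
a_2 = 58: 3334/117
a_3 = 1: 3391/119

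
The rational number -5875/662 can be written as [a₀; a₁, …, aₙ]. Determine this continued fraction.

-5875 = -9·662 + 83, so a_0 = -9
662 = 7·83 + 81, so a_1 = 7
83 = 1·81 + 2, so a_2 = 1
81 = 40·2 + 1, so a_3 = 40
2 = 2·1 + 0, so a_4 = 2

[-9; 7, 1, 40, 2]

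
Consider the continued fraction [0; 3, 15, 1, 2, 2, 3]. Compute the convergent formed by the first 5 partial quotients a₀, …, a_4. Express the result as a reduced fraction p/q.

Start with 2.
1 + 1/(2/1) = 1 + 1/2 = 3/2
15 + 1/(3/2) = 15 + 2/3 = 47/3
3 + 1/(47/3) = 3 + 3/47 = 144/47
0 + 1/(144/47) = 0 + 47/144 = 47/144

47/144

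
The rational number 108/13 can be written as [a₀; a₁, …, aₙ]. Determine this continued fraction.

[8; 3, 4]

108 = 8·13 + 4, so a_0 = 8
13 = 3·4 + 1, so a_1 = 3
4 = 4·1 + 0, so a_2 = 4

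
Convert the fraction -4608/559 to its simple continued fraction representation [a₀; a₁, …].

⌊-4608/559⌋ = -9, remainder 423
⌊559/423⌋ = 1, remainder 136
⌊423/136⌋ = 3, remainder 15
⌊136/15⌋ = 9, remainder 1
⌊15/1⌋ = 15, remainder 0

[-9; 1, 3, 9, 15]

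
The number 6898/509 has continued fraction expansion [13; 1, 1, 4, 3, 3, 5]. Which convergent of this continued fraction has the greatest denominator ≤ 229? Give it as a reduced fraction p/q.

a_0 = 13: 13/1  (≤ bound)
a_1 = 1: 14/1  (≤ bound)
a_2 = 1: 27/2  (≤ bound)
a_3 = 4: 122/9  (≤ bound)
a_4 = 3: 393/29  (≤ bound)
a_5 = 3: 1301/96  (≤ bound)
a_6 = 5: 6898/509  (> 229, stop)

1301/96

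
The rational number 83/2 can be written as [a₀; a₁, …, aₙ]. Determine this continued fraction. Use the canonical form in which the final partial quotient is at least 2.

[41; 2]

⌊83/2⌋ = 41, remainder 1
⌊2/1⌋ = 2, remainder 0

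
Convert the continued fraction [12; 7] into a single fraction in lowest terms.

Collapse the nested fraction from the inside out:
Start with 7.
12 + 1/(7/1) = 12 + 1/7 = 85/7

85/7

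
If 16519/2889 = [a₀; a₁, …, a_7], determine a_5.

Apply division with remainder until the remainder is 0:
⌊16519/2889⌋ = 5, remainder 2074
⌊2889/2074⌋ = 1, remainder 815
⌊2074/815⌋ = 2, remainder 444
⌊815/444⌋ = 1, remainder 371
⌊444/371⌋ = 1, remainder 73
⌊371/73⌋ = 5, remainder 6

5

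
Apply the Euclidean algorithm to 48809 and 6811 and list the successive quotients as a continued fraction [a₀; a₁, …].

Apply division with remainder until the remainder is 0:
⌊48809/6811⌋ = 7, remainder 1132
⌊6811/1132⌋ = 6, remainder 19
⌊1132/19⌋ = 59, remainder 11
⌊19/11⌋ = 1, remainder 8
⌊11/8⌋ = 1, remainder 3
⌊8/3⌋ = 2, remainder 2
⌊3/2⌋ = 1, remainder 1
⌊2/1⌋ = 2, remainder 0

[7; 6, 59, 1, 1, 2, 1, 2]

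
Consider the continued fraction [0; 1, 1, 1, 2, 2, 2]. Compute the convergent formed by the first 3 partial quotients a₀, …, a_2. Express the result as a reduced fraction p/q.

1/2

Start with 1.
1 + 1/(1/1) = 1 + 1/1 = 2/1
0 + 1/(2/1) = 0 + 1/2 = 1/2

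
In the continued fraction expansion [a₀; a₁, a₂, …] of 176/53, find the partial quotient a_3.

2

Apply division with remainder until the remainder is 0:
⌊176/53⌋ = 3, remainder 17
⌊53/17⌋ = 3, remainder 2
⌊17/2⌋ = 8, remainder 1
⌊2/1⌋ = 2, remainder 0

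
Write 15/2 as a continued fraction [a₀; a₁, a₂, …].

⌊15/2⌋ = 7, remainder 1
⌊2/1⌋ = 2, remainder 0

[7; 2]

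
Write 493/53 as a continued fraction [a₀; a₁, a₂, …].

[9; 3, 3, 5]

Repeatedly divide and take the remainder:
493 = 9·53 + 16, so a_0 = 9
53 = 3·16 + 5, so a_1 = 3
16 = 3·5 + 1, so a_2 = 3
5 = 5·1 + 0, so a_3 = 5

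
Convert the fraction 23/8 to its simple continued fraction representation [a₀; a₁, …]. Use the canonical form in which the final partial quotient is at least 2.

[2; 1, 7]

Run the Euclidean algorithm, recording each quotient:
⌊23/8⌋ = 2, remainder 7
⌊8/7⌋ = 1, remainder 1
⌊7/1⌋ = 7, remainder 0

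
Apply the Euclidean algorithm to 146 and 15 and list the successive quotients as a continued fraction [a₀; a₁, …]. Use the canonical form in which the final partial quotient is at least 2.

[9; 1, 2, 1, 3]

146 = 9·15 + 11, so a_0 = 9
15 = 1·11 + 4, so a_1 = 1
11 = 2·4 + 3, so a_2 = 2
4 = 1·3 + 1, so a_3 = 1
3 = 3·1 + 0, so a_4 = 3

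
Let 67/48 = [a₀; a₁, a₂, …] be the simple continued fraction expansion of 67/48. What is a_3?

1

67 = 1·48 + 19, so a_0 = 1
48 = 2·19 + 10, so a_1 = 2
19 = 1·10 + 9, so a_2 = 1
10 = 1·9 + 1, so a_3 = 1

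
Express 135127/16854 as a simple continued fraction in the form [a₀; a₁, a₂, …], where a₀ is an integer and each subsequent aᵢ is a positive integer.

[8; 57, 7, 1, 1, 3, 2, 2]

135127 ÷ 16854 → quotient 8, remainder 295
16854 ÷ 295 → quotient 57, remainder 39
295 ÷ 39 → quotient 7, remainder 22
39 ÷ 22 → quotient 1, remainder 17
22 ÷ 17 → quotient 1, remainder 5
17 ÷ 5 → quotient 3, remainder 2
5 ÷ 2 → quotient 2, remainder 1
2 ÷ 1 → quotient 2, remainder 0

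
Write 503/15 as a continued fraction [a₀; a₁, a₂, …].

Apply division with remainder until the remainder is 0:
503 = 33·15 + 8, so a_0 = 33
15 = 1·8 + 7, so a_1 = 1
8 = 1·7 + 1, so a_2 = 1
7 = 7·1 + 0, so a_3 = 7

[33; 1, 1, 7]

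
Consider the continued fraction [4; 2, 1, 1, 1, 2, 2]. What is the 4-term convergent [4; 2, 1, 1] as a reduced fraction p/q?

22/5

Start with 1.
1 + 1/(1/1) = 1 + 1/1 = 2/1
2 + 1/(2/1) = 2 + 1/2 = 5/2
4 + 1/(5/2) = 4 + 2/5 = 22/5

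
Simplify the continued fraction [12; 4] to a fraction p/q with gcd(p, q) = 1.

a_0 = 12: 12/1
a_1 = 4: 49/4

49/4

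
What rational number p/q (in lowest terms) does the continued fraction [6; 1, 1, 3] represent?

46/7

Compute successive convergents:
a_0 = 6: 6/1
a_1 = 1: 7/1
a_2 = 1: 13/2
a_3 = 3: 46/7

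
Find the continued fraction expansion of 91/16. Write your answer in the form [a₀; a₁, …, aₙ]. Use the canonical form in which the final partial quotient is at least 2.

[5; 1, 2, 5]

91 = 5·16 + 11, so a_0 = 5
16 = 1·11 + 5, so a_1 = 1
11 = 2·5 + 1, so a_2 = 2
5 = 5·1 + 0, so a_3 = 5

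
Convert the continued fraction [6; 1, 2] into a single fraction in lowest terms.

20/3

Start with 2.
1 + 1/(2/1) = 1 + 1/2 = 3/2
6 + 1/(3/2) = 6 + 2/3 = 20/3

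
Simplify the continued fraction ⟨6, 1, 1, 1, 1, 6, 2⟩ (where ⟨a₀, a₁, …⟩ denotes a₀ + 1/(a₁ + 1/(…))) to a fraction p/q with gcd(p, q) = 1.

Start with 2.
6 + 1/(2/1) = 6 + 1/2 = 13/2
1 + 1/(13/2) = 1 + 2/13 = 15/13
1 + 1/(15/13) = 1 + 13/15 = 28/15
1 + 1/(28/15) = 1 + 15/28 = 43/28
1 + 1/(43/28) = 1 + 28/43 = 71/43
6 + 1/(71/43) = 6 + 43/71 = 469/71

469/71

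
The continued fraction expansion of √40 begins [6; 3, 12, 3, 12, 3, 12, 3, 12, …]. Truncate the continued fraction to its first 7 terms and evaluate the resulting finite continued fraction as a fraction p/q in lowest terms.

a_0 = 6: 6/1
a_1 = 3: 19/3
a_2 = 12: 234/37
a_3 = 3: 721/114
a_4 = 12: 8886/1405
a_5 = 3: 27379/4329
a_6 = 12: 337434/53353

337434/53353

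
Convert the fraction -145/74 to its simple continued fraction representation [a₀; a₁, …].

[-2; 24, 1, 2]

Repeatedly divide and take the remainder:
-145 = -2·74 + 3, so a_0 = -2
74 = 24·3 + 2, so a_1 = 24
3 = 1·2 + 1, so a_2 = 1
2 = 2·1 + 0, so a_3 = 2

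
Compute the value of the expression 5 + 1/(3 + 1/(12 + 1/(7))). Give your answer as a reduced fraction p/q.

Start with 7.
12 + 1/(7/1) = 12 + 1/7 = 85/7
3 + 1/(85/7) = 3 + 7/85 = 262/85
5 + 1/(262/85) = 5 + 85/262 = 1395/262

1395/262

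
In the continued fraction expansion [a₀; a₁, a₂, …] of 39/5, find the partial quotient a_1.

1

Apply division with remainder until the remainder is 0:
39 = 7·5 + 4, so a_0 = 7
5 = 1·4 + 1, so a_1 = 1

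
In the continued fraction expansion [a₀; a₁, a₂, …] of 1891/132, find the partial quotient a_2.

⌊1891/132⌋ = 14, remainder 43
⌊132/43⌋ = 3, remainder 3
⌊43/3⌋ = 14, remainder 1

14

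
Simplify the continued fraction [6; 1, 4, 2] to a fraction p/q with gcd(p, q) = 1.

Starting at the tail and folding back:
Start with 2.
4 + 1/(2/1) = 4 + 1/2 = 9/2
1 + 1/(9/2) = 1 + 2/9 = 11/9
6 + 1/(11/9) = 6 + 9/11 = 75/11

75/11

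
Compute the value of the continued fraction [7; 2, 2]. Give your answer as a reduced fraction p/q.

37/5

Starting at the tail and folding back:
Start with 2.
2 + 1/(2/1) = 2 + 1/2 = 5/2
7 + 1/(5/2) = 7 + 2/5 = 37/5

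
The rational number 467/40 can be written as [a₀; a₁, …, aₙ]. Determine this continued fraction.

Apply division with remainder until the remainder is 0:
467 = 11·40 + 27, so a_0 = 11
40 = 1·27 + 13, so a_1 = 1
27 = 2·13 + 1, so a_2 = 2
13 = 13·1 + 0, so a_3 = 13

[11; 1, 2, 13]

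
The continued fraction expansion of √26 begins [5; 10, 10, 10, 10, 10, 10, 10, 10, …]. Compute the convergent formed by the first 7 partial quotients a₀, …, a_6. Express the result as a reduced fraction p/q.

5357035/1050601

Collapse the nested fraction from the inside out:
Start with 10.
10 + 1/(10/1) = 10 + 1/10 = 101/10
10 + 1/(101/10) = 10 + 10/101 = 1020/101
10 + 1/(1020/101) = 10 + 101/1020 = 10301/1020
10 + 1/(10301/1020) = 10 + 1020/10301 = 104030/10301
10 + 1/(104030/10301) = 10 + 10301/104030 = 1050601/104030
5 + 1/(1050601/104030) = 5 + 104030/1050601 = 5357035/1050601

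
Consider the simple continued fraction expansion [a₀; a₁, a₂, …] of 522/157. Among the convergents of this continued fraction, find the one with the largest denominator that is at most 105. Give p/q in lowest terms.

List convergents until the denominator exceeds the bound:
a_0 = 3: 3/1  (≤ bound)
a_1 = 3: 10/3  (≤ bound)
a_2 = 12: 123/37  (≤ bound)
a_3 = 1: 133/40  (≤ bound)
a_4 = 3: 522/157  (> 105, stop)

133/40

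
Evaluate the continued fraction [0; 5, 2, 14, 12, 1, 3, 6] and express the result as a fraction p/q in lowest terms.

9301/50996

Starting at the tail and folding back:
Start with 6.
3 + 1/(6/1) = 3 + 1/6 = 19/6
1 + 1/(19/6) = 1 + 6/19 = 25/19
12 + 1/(25/19) = 12 + 19/25 = 319/25
14 + 1/(319/25) = 14 + 25/319 = 4491/319
2 + 1/(4491/319) = 2 + 319/4491 = 9301/4491
5 + 1/(9301/4491) = 5 + 4491/9301 = 50996/9301
0 + 1/(50996/9301) = 0 + 9301/50996 = 9301/50996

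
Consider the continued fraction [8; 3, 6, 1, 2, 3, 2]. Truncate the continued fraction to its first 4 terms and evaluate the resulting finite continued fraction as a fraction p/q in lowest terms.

Start with 1.
6 + 1/(1/1) = 6 + 1/1 = 7/1
3 + 1/(7/1) = 3 + 1/7 = 22/7
8 + 1/(22/7) = 8 + 7/22 = 183/22

183/22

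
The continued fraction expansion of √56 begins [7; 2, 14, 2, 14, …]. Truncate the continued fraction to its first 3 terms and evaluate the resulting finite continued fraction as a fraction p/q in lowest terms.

Starting at the tail and folding back:
Start with 14.
2 + 1/(14/1) = 2 + 1/14 = 29/14
7 + 1/(29/14) = 7 + 14/29 = 217/29

217/29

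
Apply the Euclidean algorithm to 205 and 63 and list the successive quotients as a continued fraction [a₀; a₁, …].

205 ÷ 63 → quotient 3, remainder 16
63 ÷ 16 → quotient 3, remainder 15
16 ÷ 15 → quotient 1, remainder 1
15 ÷ 1 → quotient 15, remainder 0

[3; 3, 1, 15]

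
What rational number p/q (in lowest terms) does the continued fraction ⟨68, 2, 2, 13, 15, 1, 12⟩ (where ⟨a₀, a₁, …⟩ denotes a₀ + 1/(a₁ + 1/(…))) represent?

953127/13934

a_0 = 68: 68/1
a_1 = 2: 137/2
a_2 = 2: 342/5
a_3 = 13: 4583/67
a_4 = 15: 69087/1010
a_5 = 1: 73670/1077
a_6 = 12: 953127/13934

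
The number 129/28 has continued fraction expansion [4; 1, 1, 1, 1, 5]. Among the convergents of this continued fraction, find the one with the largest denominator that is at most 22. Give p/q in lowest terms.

23/5

a_0 = 4: 4/1  (≤ bound)
a_1 = 1: 5/1  (≤ bound)
a_2 = 1: 9/2  (≤ bound)
a_3 = 1: 14/3  (≤ bound)
a_4 = 1: 23/5  (≤ bound)
a_5 = 5: 129/28  (> 22, stop)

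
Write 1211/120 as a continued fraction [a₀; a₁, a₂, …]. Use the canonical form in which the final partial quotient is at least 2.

Run the Euclidean algorithm, recording each quotient:
1211 ÷ 120 → quotient 10, remainder 11
120 ÷ 11 → quotient 10, remainder 10
11 ÷ 10 → quotient 1, remainder 1
10 ÷ 1 → quotient 10, remainder 0

[10; 10, 1, 10]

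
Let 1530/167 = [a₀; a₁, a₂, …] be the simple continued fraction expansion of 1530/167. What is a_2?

5

1530 = 9·167 + 27, so a_0 = 9
167 = 6·27 + 5, so a_1 = 6
27 = 5·5 + 2, so a_2 = 5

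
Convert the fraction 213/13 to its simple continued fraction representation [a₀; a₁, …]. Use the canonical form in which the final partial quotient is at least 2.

[16; 2, 1, 1, 2]

213 = 16·13 + 5, so a_0 = 16
13 = 2·5 + 3, so a_1 = 2
5 = 1·3 + 2, so a_2 = 1
3 = 1·2 + 1, so a_3 = 1
2 = 2·1 + 0, so a_4 = 2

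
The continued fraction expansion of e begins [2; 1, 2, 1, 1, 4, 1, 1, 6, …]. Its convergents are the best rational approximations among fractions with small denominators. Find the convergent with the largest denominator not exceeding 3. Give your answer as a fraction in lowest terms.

8/3

a_0 = 2: 2/1  (≤ bound)
a_1 = 1: 3/1  (≤ bound)
a_2 = 2: 8/3  (≤ bound)
a_3 = 1: 11/4  (> 3, stop)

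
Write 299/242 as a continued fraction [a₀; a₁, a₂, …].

Apply division with remainder until the remainder is 0:
⌊299/242⌋ = 1, remainder 57
⌊242/57⌋ = 4, remainder 14
⌊57/14⌋ = 4, remainder 1
⌊14/1⌋ = 14, remainder 0

[1; 4, 4, 14]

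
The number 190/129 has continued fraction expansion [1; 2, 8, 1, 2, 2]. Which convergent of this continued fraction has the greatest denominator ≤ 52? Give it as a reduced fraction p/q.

28/19

List convergents until the denominator exceeds the bound:
a_0 = 1: 1/1  (≤ bound)
a_1 = 2: 3/2  (≤ bound)
a_2 = 8: 25/17  (≤ bound)
a_3 = 1: 28/19  (≤ bound)
a_4 = 2: 81/55  (> 52, stop)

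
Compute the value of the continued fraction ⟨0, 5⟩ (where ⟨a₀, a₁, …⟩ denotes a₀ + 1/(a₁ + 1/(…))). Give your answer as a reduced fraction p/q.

1/5

Start with 5.
0 + 1/(5/1) = 0 + 1/5 = 1/5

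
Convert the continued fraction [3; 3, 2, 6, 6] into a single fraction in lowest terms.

911/277

Start with 6.
6 + 1/(6/1) = 6 + 1/6 = 37/6
2 + 1/(37/6) = 2 + 6/37 = 80/37
3 + 1/(80/37) = 3 + 37/80 = 277/80
3 + 1/(277/80) = 3 + 80/277 = 911/277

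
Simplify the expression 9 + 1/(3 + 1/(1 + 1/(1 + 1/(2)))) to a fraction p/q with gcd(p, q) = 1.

167/18

a_0 = 9: 9/1
a_1 = 3: 28/3
a_2 = 1: 37/4
a_3 = 1: 65/7
a_4 = 2: 167/18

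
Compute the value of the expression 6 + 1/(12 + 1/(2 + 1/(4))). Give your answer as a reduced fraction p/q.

Start with 4.
2 + 1/(4/1) = 2 + 1/4 = 9/4
12 + 1/(9/4) = 12 + 4/9 = 112/9
6 + 1/(112/9) = 6 + 9/112 = 681/112

681/112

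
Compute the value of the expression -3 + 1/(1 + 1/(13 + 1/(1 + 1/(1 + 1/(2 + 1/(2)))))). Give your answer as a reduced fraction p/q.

a_0 = -3: -3/1
a_1 = 1: -2/1
a_2 = 13: -29/14
a_3 = 1: -31/15
a_4 = 1: -60/29
a_5 = 2: -151/73
a_6 = 2: -362/175

-362/175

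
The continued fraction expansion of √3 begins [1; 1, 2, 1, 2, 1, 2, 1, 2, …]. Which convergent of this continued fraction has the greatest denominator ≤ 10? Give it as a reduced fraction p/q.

7/4

a_0 = 1: 1/1  (≤ bound)
a_1 = 1: 2/1  (≤ bound)
a_2 = 2: 5/3  (≤ bound)
a_3 = 1: 7/4  (≤ bound)
a_4 = 2: 19/11  (> 10, stop)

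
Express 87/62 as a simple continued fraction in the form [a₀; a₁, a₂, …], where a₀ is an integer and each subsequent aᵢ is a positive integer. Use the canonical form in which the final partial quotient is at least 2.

87 = 1·62 + 25, so a_0 = 1
62 = 2·25 + 12, so a_1 = 2
25 = 2·12 + 1, so a_2 = 2
12 = 12·1 + 0, so a_3 = 12

[1; 2, 2, 12]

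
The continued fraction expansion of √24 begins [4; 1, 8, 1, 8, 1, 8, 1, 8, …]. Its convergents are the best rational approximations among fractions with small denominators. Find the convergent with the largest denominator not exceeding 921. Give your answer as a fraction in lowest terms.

a_0 = 4: 4/1  (≤ bound)
a_1 = 1: 5/1  (≤ bound)
a_2 = 8: 44/9  (≤ bound)
a_3 = 1: 49/10  (≤ bound)
a_4 = 8: 436/89  (≤ bound)
a_5 = 1: 485/99  (≤ bound)
a_6 = 8: 4316/881  (≤ bound)
a_7 = 1: 4801/980  (> 921, stop)

4316/881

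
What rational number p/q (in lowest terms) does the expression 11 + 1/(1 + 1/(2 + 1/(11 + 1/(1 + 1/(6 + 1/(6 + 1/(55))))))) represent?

1013119/86771

a_0 = 11: 11/1
a_1 = 1: 12/1
a_2 = 2: 35/3
a_3 = 11: 397/34
a_4 = 1: 432/37
a_5 = 6: 2989/256
a_6 = 6: 18366/1573
a_7 = 55: 1013119/86771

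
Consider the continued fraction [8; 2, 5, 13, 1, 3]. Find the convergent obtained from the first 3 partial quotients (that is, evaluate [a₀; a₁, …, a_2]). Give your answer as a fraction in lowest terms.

93/11

a_0 = 8: 8/1
a_1 = 2: 17/2
a_2 = 5: 93/11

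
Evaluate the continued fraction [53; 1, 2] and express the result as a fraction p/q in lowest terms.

Build up convergents one term at a time:
a_0 = 53: 53/1
a_1 = 1: 54/1
a_2 = 2: 161/3

161/3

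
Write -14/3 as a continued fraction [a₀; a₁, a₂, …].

-14 ÷ 3 → quotient -5, remainder 1
3 ÷ 1 → quotient 3, remainder 0

[-5; 3]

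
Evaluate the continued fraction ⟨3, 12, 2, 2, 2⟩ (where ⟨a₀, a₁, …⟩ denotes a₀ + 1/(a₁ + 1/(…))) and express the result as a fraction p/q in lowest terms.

459/149

Compute successive convergents:
a_0 = 3: 3/1
a_1 = 12: 37/12
a_2 = 2: 77/25
a_3 = 2: 191/62
a_4 = 2: 459/149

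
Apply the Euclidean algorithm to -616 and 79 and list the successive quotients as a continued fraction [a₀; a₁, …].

[-8; 4, 1, 15]

⌊-616/79⌋ = -8, remainder 16
⌊79/16⌋ = 4, remainder 15
⌊16/15⌋ = 1, remainder 1
⌊15/1⌋ = 15, remainder 0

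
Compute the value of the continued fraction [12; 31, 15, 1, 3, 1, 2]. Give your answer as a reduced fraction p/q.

82601/6865

Use the convergent recurrence hₖ = aₖ·hₖ₋₁ + hₖ₋₂ (and likewise for the denominators kₖ):
a_0 = 12: 12/1
a_1 = 31: 373/31
a_2 = 15: 5607/466
a_3 = 1: 5980/497
a_4 = 3: 23547/1957
a_5 = 1: 29527/2454
a_6 = 2: 82601/6865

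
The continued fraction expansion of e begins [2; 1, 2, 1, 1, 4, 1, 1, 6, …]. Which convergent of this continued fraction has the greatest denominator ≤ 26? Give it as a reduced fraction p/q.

List convergents until the denominator exceeds the bound:
a_0 = 2: 2/1  (≤ bound)
a_1 = 1: 3/1  (≤ bound)
a_2 = 2: 8/3  (≤ bound)
a_3 = 1: 11/4  (≤ bound)
a_4 = 1: 19/7  (≤ bound)
a_5 = 4: 87/32  (> 26, stop)

19/7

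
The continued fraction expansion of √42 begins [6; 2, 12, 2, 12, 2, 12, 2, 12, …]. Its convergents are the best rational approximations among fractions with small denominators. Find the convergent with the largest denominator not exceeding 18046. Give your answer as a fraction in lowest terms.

List convergents until the denominator exceeds the bound:
a_0 = 6: 6/1  (≤ bound)
a_1 = 2: 13/2  (≤ bound)
a_2 = 12: 162/25  (≤ bound)
a_3 = 2: 337/52  (≤ bound)
a_4 = 12: 4206/649  (≤ bound)
a_5 = 2: 8749/1350  (≤ bound)
a_6 = 12: 109194/16849  (≤ bound)
a_7 = 2: 227137/35048  (> 18046, stop)

109194/16849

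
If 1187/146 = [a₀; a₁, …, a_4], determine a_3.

2

⌊1187/146⌋ = 8, remainder 19
⌊146/19⌋ = 7, remainder 13
⌊19/13⌋ = 1, remainder 6
⌊13/6⌋ = 2, remainder 1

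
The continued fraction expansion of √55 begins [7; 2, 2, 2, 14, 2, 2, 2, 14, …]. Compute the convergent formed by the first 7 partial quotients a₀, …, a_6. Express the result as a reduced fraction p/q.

6593/889

a_0 = 7: 7/1
a_1 = 2: 15/2
a_2 = 2: 37/5
a_3 = 2: 89/12
a_4 = 14: 1283/173
a_5 = 2: 2655/358
a_6 = 2: 6593/889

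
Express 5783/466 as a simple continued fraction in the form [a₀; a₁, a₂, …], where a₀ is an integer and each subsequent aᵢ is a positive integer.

Repeatedly divide and take the remainder:
5783 = 12·466 + 191, so a_0 = 12
466 = 2·191 + 84, so a_1 = 2
191 = 2·84 + 23, so a_2 = 2
84 = 3·23 + 15, so a_3 = 3
23 = 1·15 + 8, so a_4 = 1
15 = 1·8 + 7, so a_5 = 1
8 = 1·7 + 1, so a_6 = 1
7 = 7·1 + 0, so a_7 = 7

[12; 2, 2, 3, 1, 1, 1, 7]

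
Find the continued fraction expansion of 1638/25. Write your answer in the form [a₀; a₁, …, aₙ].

⌊1638/25⌋ = 65, remainder 13
⌊25/13⌋ = 1, remainder 12
⌊13/12⌋ = 1, remainder 1
⌊12/1⌋ = 12, remainder 0

[65; 1, 1, 12]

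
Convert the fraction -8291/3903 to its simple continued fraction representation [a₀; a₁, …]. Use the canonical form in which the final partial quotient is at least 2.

[-3; 1, 7, 21, 11, 2]

-8291 = -3·3903 + 3418, so a_0 = -3
3903 = 1·3418 + 485, so a_1 = 1
3418 = 7·485 + 23, so a_2 = 7
485 = 21·23 + 2, so a_3 = 21
23 = 11·2 + 1, so a_4 = 11
2 = 2·1 + 0, so a_5 = 2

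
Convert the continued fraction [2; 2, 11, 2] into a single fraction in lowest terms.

a_0 = 2: 2/1
a_1 = 2: 5/2
a_2 = 11: 57/23
a_3 = 2: 119/48

119/48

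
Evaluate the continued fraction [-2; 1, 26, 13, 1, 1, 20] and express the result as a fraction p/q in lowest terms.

Build up convergents one term at a time:
a_0 = -2: -2/1
a_1 = 1: -1/1
a_2 = 26: -28/27
a_3 = 13: -365/352
a_4 = 1: -393/379
a_5 = 1: -758/731
a_6 = 20: -15553/14999

-15553/14999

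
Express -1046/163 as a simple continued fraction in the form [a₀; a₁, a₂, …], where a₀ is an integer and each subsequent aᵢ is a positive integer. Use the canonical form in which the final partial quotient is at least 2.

[-7; 1, 1, 2, 1, 1, 13]

Apply division with remainder until the remainder is 0:
-1046 ÷ 163 → quotient -7, remainder 95
163 ÷ 95 → quotient 1, remainder 68
95 ÷ 68 → quotient 1, remainder 27
68 ÷ 27 → quotient 2, remainder 14
27 ÷ 14 → quotient 1, remainder 13
14 ÷ 13 → quotient 1, remainder 1
13 ÷ 1 → quotient 13, remainder 0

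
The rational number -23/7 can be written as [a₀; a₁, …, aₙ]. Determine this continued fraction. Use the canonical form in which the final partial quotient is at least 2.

⌊-23/7⌋ = -4, remainder 5
⌊7/5⌋ = 1, remainder 2
⌊5/2⌋ = 2, remainder 1
⌊2/1⌋ = 2, remainder 0

[-4; 1, 2, 2]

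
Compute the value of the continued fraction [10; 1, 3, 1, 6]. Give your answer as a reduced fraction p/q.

367/34

Use the convergent recurrence hₖ = aₖ·hₖ₋₁ + hₖ₋₂ (and likewise for the denominators kₖ):
a_0 = 10: 10/1
a_1 = 1: 11/1
a_2 = 3: 43/4
a_3 = 1: 54/5
a_4 = 6: 367/34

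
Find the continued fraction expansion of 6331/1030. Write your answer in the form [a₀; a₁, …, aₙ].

6331 = 6·1030 + 151, so a_0 = 6
1030 = 6·151 + 124, so a_1 = 6
151 = 1·124 + 27, so a_2 = 1
124 = 4·27 + 16, so a_3 = 4
27 = 1·16 + 11, so a_4 = 1
16 = 1·11 + 5, so a_5 = 1
11 = 2·5 + 1, so a_6 = 2
5 = 5·1 + 0, so a_7 = 5

[6; 6, 1, 4, 1, 1, 2, 5]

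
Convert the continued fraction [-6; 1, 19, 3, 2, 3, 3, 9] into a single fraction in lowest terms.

-75305/14914

Start with 9.
3 + 1/(9/1) = 3 + 1/9 = 28/9
3 + 1/(28/9) = 3 + 9/28 = 93/28
2 + 1/(93/28) = 2 + 28/93 = 214/93
3 + 1/(214/93) = 3 + 93/214 = 735/214
19 + 1/(735/214) = 19 + 214/735 = 14179/735
1 + 1/(14179/735) = 1 + 735/14179 = 14914/14179
-6 + 1/(14914/14179) = -6 + 14179/14914 = -75305/14914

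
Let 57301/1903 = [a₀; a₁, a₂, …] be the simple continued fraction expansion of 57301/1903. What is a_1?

57301 = 30·1903 + 211, so a_0 = 30
1903 = 9·211 + 4, so a_1 = 9

9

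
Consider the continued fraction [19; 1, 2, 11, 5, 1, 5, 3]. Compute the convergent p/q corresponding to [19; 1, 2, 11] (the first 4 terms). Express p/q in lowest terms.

669/34

a_0 = 19: 19/1
a_1 = 1: 20/1
a_2 = 2: 59/3
a_3 = 11: 669/34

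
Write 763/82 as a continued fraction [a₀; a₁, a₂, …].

763 ÷ 82 → quotient 9, remainder 25
82 ÷ 25 → quotient 3, remainder 7
25 ÷ 7 → quotient 3, remainder 4
7 ÷ 4 → quotient 1, remainder 3
4 ÷ 3 → quotient 1, remainder 1
3 ÷ 1 → quotient 3, remainder 0

[9; 3, 3, 1, 1, 3]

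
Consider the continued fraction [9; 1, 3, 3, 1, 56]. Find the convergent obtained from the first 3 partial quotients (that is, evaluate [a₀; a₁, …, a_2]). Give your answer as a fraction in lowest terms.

39/4

Start with 3.
1 + 1/(3/1) = 1 + 1/3 = 4/3
9 + 1/(4/3) = 9 + 3/4 = 39/4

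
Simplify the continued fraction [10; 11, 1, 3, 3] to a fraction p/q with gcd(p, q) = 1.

Use the convergent recurrence hₖ = aₖ·hₖ₋₁ + hₖ₋₂ (and likewise for the denominators kₖ):
a_0 = 10: 10/1
a_1 = 11: 111/11
a_2 = 1: 121/12
a_3 = 3: 474/47
a_4 = 3: 1543/153

1543/153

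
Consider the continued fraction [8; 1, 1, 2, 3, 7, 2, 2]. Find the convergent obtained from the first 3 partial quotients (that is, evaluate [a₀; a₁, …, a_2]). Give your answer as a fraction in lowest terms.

a_0 = 8: 8/1
a_1 = 1: 9/1
a_2 = 1: 17/2

17/2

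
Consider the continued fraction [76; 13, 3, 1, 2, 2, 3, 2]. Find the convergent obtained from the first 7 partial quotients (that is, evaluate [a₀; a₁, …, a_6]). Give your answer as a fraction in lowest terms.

89845/1181

Start with 3.
2 + 1/(3/1) = 2 + 1/3 = 7/3
2 + 1/(7/3) = 2 + 3/7 = 17/7
1 + 1/(17/7) = 1 + 7/17 = 24/17
3 + 1/(24/17) = 3 + 17/24 = 89/24
13 + 1/(89/24) = 13 + 24/89 = 1181/89
76 + 1/(1181/89) = 76 + 89/1181 = 89845/1181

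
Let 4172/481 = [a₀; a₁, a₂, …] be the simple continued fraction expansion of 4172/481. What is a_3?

15

⌊4172/481⌋ = 8, remainder 324
⌊481/324⌋ = 1, remainder 157
⌊324/157⌋ = 2, remainder 10
⌊157/10⌋ = 15, remainder 7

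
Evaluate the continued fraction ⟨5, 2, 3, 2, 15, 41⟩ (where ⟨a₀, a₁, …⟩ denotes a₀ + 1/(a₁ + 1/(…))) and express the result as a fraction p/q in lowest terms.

Compute successive convergents:
a_0 = 5: 5/1
a_1 = 2: 11/2
a_2 = 3: 38/7
a_3 = 2: 87/16
a_4 = 15: 1343/247
a_5 = 41: 55150/10143

55150/10143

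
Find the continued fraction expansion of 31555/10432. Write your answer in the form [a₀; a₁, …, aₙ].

31555 = 3·10432 + 259, so a_0 = 3
10432 = 40·259 + 72, so a_1 = 40
259 = 3·72 + 43, so a_2 = 3
72 = 1·43 + 29, so a_3 = 1
43 = 1·29 + 14, so a_4 = 1
29 = 2·14 + 1, so a_5 = 2
14 = 14·1 + 0, so a_6 = 14

[3; 40, 3, 1, 1, 2, 14]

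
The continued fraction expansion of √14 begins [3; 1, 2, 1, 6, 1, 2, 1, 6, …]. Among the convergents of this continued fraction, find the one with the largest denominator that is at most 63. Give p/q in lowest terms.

a_0 = 3: 3/1  (≤ bound)
a_1 = 1: 4/1  (≤ bound)
a_2 = 2: 11/3  (≤ bound)
a_3 = 1: 15/4  (≤ bound)
a_4 = 6: 101/27  (≤ bound)
a_5 = 1: 116/31  (≤ bound)
a_6 = 2: 333/89  (> 63, stop)

116/31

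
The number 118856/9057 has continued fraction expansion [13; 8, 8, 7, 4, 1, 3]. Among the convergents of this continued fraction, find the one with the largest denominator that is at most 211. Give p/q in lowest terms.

a_0 = 13: 13/1  (≤ bound)
a_1 = 8: 105/8  (≤ bound)
a_2 = 8: 853/65  (≤ bound)
a_3 = 7: 6076/463  (> 211, stop)

853/65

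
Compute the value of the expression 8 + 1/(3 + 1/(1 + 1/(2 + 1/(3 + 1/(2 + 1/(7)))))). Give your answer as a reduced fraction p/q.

Start with 7.
2 + 1/(7/1) = 2 + 1/7 = 15/7
3 + 1/(15/7) = 3 + 7/15 = 52/15
2 + 1/(52/15) = 2 + 15/52 = 119/52
1 + 1/(119/52) = 1 + 52/119 = 171/119
3 + 1/(171/119) = 3 + 119/171 = 632/171
8 + 1/(632/171) = 8 + 171/632 = 5227/632

5227/632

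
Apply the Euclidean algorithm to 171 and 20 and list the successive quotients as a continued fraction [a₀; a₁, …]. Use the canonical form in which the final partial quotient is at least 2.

[8; 1, 1, 4, 2]

171 = 8·20 + 11, so a_0 = 8
20 = 1·11 + 9, so a_1 = 1
11 = 1·9 + 2, so a_2 = 1
9 = 4·2 + 1, so a_3 = 4
2 = 2·1 + 0, so a_4 = 2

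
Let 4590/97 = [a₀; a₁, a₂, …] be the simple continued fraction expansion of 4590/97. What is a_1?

3

4590 = 47·97 + 31, so a_0 = 47
97 = 3·31 + 4, so a_1 = 3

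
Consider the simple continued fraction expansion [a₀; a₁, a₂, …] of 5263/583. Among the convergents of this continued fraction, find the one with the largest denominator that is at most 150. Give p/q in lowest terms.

a_0 = 9: 9/1  (≤ bound)
a_1 = 36: 325/36  (≤ bound)
a_2 = 2: 659/73  (≤ bound)
a_3 = 3: 2302/255  (> 150, stop)

659/73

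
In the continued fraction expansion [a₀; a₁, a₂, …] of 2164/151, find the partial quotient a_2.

Apply division with remainder until the remainder is 0:
2164 = 14·151 + 50, so a_0 = 14
151 = 3·50 + 1, so a_1 = 3
50 = 50·1 + 0, so a_2 = 50

50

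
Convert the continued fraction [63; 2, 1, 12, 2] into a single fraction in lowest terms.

Work from the innermost term outward:
Start with 2.
12 + 1/(2/1) = 12 + 1/2 = 25/2
1 + 1/(25/2) = 1 + 2/25 = 27/25
2 + 1/(27/25) = 2 + 25/27 = 79/27
63 + 1/(79/27) = 63 + 27/79 = 5004/79

5004/79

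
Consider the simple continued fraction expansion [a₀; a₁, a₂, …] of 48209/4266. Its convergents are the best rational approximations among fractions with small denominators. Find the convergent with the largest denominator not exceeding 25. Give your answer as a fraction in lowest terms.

113/10

a_0 = 11: 11/1  (≤ bound)
a_1 = 3: 34/3  (≤ bound)
a_2 = 3: 113/10  (≤ bound)
a_3 = 13: 1503/133  (> 25, stop)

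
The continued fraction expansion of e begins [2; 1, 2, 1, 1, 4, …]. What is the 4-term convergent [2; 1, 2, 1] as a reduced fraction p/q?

Start with 1.
2 + 1/(1/1) = 2 + 1/1 = 3/1
1 + 1/(3/1) = 1 + 1/3 = 4/3
2 + 1/(4/3) = 2 + 3/4 = 11/4

11/4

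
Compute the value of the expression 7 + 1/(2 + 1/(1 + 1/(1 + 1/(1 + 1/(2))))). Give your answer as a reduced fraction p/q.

Start with 2.
1 + 1/(2/1) = 1 + 1/2 = 3/2
1 + 1/(3/2) = 1 + 2/3 = 5/3
1 + 1/(5/3) = 1 + 3/5 = 8/5
2 + 1/(8/5) = 2 + 5/8 = 21/8
7 + 1/(21/8) = 7 + 8/21 = 155/21

155/21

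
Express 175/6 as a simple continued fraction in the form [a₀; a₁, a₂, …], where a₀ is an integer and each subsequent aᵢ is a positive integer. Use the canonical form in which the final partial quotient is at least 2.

175 = 29·6 + 1, so a_0 = 29
6 = 6·1 + 0, so a_1 = 6

[29; 6]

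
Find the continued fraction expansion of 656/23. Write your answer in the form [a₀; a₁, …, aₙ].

656 ÷ 23 → quotient 28, remainder 12
23 ÷ 12 → quotient 1, remainder 11
12 ÷ 11 → quotient 1, remainder 1
11 ÷ 1 → quotient 11, remainder 0

[28; 1, 1, 11]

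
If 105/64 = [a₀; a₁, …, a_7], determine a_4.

Repeatedly divide and take the remainder:
105 ÷ 64 → quotient 1, remainder 41
64 ÷ 41 → quotient 1, remainder 23
41 ÷ 23 → quotient 1, remainder 18
23 ÷ 18 → quotient 1, remainder 5
18 ÷ 5 → quotient 3, remainder 3

3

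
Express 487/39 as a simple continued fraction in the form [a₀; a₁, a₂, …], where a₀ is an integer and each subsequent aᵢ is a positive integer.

487 ÷ 39 → quotient 12, remainder 19
39 ÷ 19 → quotient 2, remainder 1
19 ÷ 1 → quotient 19, remainder 0

[12; 2, 19]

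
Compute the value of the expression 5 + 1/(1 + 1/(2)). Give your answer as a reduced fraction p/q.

17/3

a_0 = 5: 5/1
a_1 = 1: 6/1
a_2 = 2: 17/3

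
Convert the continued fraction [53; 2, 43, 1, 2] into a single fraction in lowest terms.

Compute successive convergents:
a_0 = 53: 53/1
a_1 = 2: 107/2
a_2 = 43: 4654/87
a_3 = 1: 4761/89
a_4 = 2: 14176/265

14176/265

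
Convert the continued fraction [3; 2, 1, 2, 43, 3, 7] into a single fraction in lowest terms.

25951/7690

Build up convergents one term at a time:
a_0 = 3: 3/1
a_1 = 2: 7/2
a_2 = 1: 10/3
a_3 = 2: 27/8
a_4 = 43: 1171/347
a_5 = 3: 3540/1049
a_6 = 7: 25951/7690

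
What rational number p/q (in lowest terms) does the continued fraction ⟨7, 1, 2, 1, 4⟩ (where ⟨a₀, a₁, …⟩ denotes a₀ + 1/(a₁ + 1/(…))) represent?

147/19

Start with 4.
1 + 1/(4/1) = 1 + 1/4 = 5/4
2 + 1/(5/4) = 2 + 4/5 = 14/5
1 + 1/(14/5) = 1 + 5/14 = 19/14
7 + 1/(19/14) = 7 + 14/19 = 147/19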